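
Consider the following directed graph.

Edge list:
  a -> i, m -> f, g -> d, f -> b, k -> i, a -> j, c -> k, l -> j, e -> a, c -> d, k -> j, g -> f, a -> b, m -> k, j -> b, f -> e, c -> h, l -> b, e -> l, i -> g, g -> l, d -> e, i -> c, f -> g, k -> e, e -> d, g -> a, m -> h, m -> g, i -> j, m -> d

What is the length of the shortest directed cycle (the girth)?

2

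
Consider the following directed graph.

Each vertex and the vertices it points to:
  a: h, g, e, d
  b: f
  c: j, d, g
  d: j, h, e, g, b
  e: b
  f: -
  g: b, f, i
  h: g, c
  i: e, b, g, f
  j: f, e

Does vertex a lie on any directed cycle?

No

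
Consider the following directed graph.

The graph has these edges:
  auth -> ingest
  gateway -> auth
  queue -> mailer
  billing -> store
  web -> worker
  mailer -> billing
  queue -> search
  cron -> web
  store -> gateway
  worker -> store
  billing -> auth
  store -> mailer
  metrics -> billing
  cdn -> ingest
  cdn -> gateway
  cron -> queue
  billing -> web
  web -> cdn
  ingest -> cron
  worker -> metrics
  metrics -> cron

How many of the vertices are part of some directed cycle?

A vertex is on a directed cycle iff it belongs to a strongly connected component of size ≥ 2 (or has a self-loop).
The vertices on cycles are {cdn, web, auth, cron, queue, store, ingest, mailer, worker, billing, gateway, metrics} — 12 in total.

12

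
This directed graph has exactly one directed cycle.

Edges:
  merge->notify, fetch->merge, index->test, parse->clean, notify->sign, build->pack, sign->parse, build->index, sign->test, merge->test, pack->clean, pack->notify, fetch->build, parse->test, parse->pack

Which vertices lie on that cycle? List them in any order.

DFS with gray/black marking from notify:
notify gray
  sign gray
    test gray
    test black
    parse gray
      parse→test: test black — skip
      pack gray
        clean gray
        clean black
        pack→notify: notify is gray → back edge
Back edge closes the cycle notify → sign → parse → pack → notify; its vertices are {pack, sign, parse, notify}.

pack, sign, parse, notify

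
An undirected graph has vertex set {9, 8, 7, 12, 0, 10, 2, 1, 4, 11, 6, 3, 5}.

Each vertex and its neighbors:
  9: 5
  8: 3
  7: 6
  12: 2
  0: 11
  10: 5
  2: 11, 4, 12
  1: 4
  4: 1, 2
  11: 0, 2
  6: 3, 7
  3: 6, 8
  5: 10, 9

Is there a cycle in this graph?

No

DFS, tracking each vertex's parent; an edge to a visited non-parent vertex closes a cycle.
Start from 1:
visit 1 (parent –)
  visit 4 (parent 1)
    4–1: parent, skip
    visit 2 (parent 4)
      visit 11 (parent 2)
        visit 0 (parent 11)
          0–11: parent, skip
        11–2: parent, skip
      2–4: parent, skip
      visit 12 (parent 2)
        12–2: parent, skip
visit 9 (parent –)
  visit 5 (parent 9)
    visit 10 (parent 5)
      10–5: parent, skip
    5–9: parent, skip
visit 8 (parent –)
  visit 3 (parent 8)
    visit 6 (parent 3)
      6–3: parent, skip
      visit 7 (parent 6)
        7–6: parent, skip
    3–8: parent, skip
No non-parent visited neighbor found — the graph is a forest.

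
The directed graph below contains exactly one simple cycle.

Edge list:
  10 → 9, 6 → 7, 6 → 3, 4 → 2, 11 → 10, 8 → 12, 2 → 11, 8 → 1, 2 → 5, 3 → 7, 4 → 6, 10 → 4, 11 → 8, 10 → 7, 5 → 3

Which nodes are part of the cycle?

DFS with gray/black marking from 4:
4 gray
  6 gray
    3 gray
      7 gray
      7 black
    3 black
    6→7: 7 black — skip
  6 black
  2 gray
    11 gray
      8 gray
        1 gray
        1 black
        12 gray
        12 black
      8 black
      10 gray
        10→7: 7 black — skip
        10→4: 4 is gray → back edge
Back edge closes the cycle 4 → 2 → 11 → 10 → 4; its vertices are {2, 4, 10, 11}.

2, 4, 10, 11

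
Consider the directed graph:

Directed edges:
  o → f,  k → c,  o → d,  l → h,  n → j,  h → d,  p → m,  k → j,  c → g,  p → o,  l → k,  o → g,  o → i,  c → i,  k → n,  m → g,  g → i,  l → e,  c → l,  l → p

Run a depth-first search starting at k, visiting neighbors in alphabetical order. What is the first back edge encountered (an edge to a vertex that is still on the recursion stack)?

l→k

DFS from k (visiting neighbors in alphabetical order); mark gray on enter, black on exit:
k gray
  c gray
    g gray
      i gray
      i black
    g black
    c→i: i black — skip
    l gray
      e gray
      e black
      h gray
        d gray
        d black
      h black
      l→k: k is gray → back edge
First back edge: l → k.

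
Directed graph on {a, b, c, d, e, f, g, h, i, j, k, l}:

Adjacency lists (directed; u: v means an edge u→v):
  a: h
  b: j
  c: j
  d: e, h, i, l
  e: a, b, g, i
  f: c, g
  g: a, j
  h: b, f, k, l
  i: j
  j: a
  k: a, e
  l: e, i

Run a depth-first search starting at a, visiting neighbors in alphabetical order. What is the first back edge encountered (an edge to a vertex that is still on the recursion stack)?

DFS from a (visiting neighbors in alphabetical order); mark gray on enter, black on exit:
a gray
  h gray
    b gray
      j gray
        j→a: a is gray → back edge
First back edge: j → a.

j->a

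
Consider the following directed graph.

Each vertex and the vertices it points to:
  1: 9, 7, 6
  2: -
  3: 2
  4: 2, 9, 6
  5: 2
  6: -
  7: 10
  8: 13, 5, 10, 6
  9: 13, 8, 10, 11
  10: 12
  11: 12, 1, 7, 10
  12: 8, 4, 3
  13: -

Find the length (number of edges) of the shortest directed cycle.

3

For each vertex v, BFS finds the shortest path from v back to v.
The shortest such closed walk is 11 → 1 → 9 → 11, length 3.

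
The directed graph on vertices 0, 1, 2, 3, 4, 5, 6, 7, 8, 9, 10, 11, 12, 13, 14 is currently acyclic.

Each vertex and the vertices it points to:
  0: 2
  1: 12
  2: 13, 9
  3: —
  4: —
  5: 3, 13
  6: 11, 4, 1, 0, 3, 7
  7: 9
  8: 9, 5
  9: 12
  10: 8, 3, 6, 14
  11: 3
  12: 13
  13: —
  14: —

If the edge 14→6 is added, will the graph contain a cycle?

No

Adding 14→6 creates a cycle iff 6 can already reach 14.
Explore from 6: no path reaches 14. The graph stays acyclic.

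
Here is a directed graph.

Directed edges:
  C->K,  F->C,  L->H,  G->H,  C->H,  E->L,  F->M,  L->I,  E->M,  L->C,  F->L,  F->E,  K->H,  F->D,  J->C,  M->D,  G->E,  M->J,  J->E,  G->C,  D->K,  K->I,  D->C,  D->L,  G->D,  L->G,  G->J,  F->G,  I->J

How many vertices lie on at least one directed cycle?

A vertex is on a directed cycle iff it belongs to a strongly connected component of size ≥ 2 (or has a self-loop).
The vertices on cycles are {C, D, E, G, I, J, K, L, M} — 9 in total.

9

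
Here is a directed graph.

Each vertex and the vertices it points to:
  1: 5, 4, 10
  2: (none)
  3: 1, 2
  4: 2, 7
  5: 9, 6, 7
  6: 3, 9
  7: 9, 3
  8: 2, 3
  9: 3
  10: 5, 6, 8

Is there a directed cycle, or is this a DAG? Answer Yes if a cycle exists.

Yes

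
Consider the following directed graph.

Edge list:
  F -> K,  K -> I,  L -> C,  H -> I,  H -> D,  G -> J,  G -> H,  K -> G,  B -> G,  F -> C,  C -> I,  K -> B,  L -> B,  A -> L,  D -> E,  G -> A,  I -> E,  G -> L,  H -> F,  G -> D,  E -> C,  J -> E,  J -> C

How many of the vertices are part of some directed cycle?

10

A vertex is on a directed cycle iff it belongs to a strongly connected component of size ≥ 2 (or has a self-loop).
The vertices on cycles are {A, B, C, E, F, G, H, I, K, L} — 10 in total.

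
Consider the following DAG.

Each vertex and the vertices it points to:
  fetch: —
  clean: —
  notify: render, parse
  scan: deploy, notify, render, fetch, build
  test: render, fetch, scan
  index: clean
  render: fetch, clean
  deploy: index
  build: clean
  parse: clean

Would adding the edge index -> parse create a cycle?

No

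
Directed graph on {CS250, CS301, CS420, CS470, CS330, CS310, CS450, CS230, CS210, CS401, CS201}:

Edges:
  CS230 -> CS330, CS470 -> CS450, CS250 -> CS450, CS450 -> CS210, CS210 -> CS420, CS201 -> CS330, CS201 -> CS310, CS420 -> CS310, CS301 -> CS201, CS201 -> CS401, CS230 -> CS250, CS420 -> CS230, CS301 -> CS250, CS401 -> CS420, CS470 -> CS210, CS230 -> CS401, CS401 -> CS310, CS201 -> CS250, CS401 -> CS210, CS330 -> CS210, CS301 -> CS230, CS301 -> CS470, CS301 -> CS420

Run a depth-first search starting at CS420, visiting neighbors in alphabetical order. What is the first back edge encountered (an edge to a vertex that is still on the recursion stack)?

CS210->CS420

DFS from CS420 (visiting neighbors in alphabetical order); mark gray on enter, black on exit:
CS420 gray
  CS230 gray
    CS250 gray
      CS450 gray
        CS210 gray
          CS210→CS420: CS420 is gray → back edge
First back edge: CS210 → CS420.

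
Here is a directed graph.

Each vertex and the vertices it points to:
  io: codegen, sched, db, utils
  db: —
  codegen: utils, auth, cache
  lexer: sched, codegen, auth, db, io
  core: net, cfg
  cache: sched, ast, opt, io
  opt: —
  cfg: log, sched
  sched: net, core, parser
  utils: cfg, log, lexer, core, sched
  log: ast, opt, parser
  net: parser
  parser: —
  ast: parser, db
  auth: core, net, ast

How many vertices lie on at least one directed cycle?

8

A vertex is on a directed cycle iff it belongs to a strongly connected component of size ≥ 2 (or has a self-loop).
The vertices on cycles are {io, cfg, core, cache, lexer, sched, utils, codegen} — 8 in total.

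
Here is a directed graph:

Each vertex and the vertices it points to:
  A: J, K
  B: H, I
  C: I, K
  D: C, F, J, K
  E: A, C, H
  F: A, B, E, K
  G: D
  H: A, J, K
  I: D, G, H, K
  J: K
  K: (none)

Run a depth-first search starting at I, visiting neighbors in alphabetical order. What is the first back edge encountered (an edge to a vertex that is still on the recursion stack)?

C->I

DFS from I (visiting neighbors in alphabetical order); mark gray on enter, black on exit:
I gray
  D gray
    C gray
      C→I: I is gray → back edge
First back edge: C → I.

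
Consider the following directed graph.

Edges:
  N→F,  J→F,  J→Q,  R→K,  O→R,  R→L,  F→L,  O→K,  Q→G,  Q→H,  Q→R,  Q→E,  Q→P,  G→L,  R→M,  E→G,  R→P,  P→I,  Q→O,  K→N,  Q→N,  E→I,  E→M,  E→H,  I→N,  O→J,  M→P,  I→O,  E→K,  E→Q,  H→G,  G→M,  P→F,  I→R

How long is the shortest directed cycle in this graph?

2

For each vertex v, BFS finds the shortest path from v back to v.
The shortest such closed walk is E → Q → E, length 2.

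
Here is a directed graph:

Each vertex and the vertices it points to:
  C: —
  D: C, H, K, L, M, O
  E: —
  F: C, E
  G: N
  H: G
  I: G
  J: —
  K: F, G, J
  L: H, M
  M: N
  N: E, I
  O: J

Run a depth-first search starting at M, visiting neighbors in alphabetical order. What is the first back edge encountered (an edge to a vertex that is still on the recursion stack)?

DFS from M (visiting neighbors in alphabetical order); mark gray on enter, black on exit:
M gray
  N gray
    E gray
    E black
    I gray
      G gray
        G→N: N is gray → back edge
First back edge: G → N.

G→N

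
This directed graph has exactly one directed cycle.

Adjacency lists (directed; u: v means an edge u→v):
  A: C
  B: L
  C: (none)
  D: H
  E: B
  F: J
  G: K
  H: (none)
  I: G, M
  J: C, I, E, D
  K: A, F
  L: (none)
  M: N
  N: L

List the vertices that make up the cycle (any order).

DFS with gray/black marking from K:
K gray
  A gray
    C gray
    C black
  A black
  F gray
    J gray
      J→C: C black — skip
      I gray
        G gray
          G→K: K is gray → back edge
Back edge closes the cycle K → F → J → I → G → K; its vertices are {F, G, I, J, K}.

F, G, I, J, K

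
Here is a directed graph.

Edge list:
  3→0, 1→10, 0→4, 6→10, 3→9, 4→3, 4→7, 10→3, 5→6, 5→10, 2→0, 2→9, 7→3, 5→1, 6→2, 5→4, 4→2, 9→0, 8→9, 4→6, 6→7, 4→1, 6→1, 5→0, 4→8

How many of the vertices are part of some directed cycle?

10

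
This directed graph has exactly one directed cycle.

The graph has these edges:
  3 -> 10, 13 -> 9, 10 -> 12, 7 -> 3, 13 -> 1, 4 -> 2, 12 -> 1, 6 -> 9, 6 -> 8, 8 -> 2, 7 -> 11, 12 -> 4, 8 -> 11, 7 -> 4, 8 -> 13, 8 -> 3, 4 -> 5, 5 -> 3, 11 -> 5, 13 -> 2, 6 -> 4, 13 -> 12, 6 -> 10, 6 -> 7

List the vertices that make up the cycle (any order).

DFS with gray/black marking from 10:
10 gray
  12 gray
    1 gray
    1 black
    4 gray
      5 gray
        3 gray
          3→10: 10 is gray → back edge
Back edge closes the cycle 10 → 12 → 4 → 5 → 3 → 10; its vertices are {3, 4, 5, 10, 12}.

3, 4, 5, 10, 12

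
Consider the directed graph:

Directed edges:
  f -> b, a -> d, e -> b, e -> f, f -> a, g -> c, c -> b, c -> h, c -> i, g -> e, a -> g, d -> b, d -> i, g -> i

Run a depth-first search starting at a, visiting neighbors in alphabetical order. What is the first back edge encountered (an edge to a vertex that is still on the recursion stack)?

f->a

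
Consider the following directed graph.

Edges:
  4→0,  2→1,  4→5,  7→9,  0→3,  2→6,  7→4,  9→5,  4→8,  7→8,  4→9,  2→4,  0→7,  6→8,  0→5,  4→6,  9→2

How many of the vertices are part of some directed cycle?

A vertex is on a directed cycle iff it belongs to a strongly connected component of size ≥ 2 (or has a self-loop).
The vertices on cycles are {0, 2, 4, 7, 9} — 5 in total.

5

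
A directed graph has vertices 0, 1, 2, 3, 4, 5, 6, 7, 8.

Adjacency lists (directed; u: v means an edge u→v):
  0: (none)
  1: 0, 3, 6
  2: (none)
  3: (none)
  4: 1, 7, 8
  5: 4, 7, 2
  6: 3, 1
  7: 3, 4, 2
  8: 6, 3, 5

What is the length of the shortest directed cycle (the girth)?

2

For each vertex v, BFS finds the shortest path from v back to v.
The shortest such closed walk is 4 → 7 → 4, length 2.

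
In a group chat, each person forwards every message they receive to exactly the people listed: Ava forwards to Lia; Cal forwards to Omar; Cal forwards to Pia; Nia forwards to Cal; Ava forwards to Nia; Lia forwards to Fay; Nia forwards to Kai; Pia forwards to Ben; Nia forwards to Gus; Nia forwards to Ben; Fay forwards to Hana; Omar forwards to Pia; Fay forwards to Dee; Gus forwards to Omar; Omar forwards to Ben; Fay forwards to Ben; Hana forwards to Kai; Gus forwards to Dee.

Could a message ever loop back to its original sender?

No

DFS with white/gray/black marking, starting from Ava:
Ava gray
  Lia gray
    Fay gray
      Ben gray
      Ben black
      Hana gray
        Kai gray
        Kai black
      Hana black
      Dee gray
      Dee black
    Fay black
  Lia black
  Nia gray
    Gus gray
      Omar gray
        Pia gray
          Pia→Ben: Ben black — skip
        Pia black
        Omar→Ben: Ben black — skip
      Omar black
      Gus→Dee: Dee black — skip
    Gus black
    Cal gray
      Cal→Omar: Omar black — skip
      Cal→Pia: Pia black — skip
    Cal black
    Nia→Ben: Ben black — skip
    Nia→Kai: Kai black — skip
  Nia black
Ava black
Every edge goes to a white or black vertex — no back edge, so the graph is acyclic.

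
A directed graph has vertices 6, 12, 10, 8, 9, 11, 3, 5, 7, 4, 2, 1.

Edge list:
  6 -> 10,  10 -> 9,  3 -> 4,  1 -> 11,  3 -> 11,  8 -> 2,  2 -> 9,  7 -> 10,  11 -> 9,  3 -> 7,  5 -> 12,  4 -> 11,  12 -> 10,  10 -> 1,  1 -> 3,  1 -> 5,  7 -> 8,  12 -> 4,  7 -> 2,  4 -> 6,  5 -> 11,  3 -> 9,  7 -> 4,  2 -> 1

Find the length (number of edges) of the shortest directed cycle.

For each vertex v, BFS finds the shortest path from v back to v.
The shortest such closed walk is 1 → 5 → 12 → 10 → 1, length 4.

4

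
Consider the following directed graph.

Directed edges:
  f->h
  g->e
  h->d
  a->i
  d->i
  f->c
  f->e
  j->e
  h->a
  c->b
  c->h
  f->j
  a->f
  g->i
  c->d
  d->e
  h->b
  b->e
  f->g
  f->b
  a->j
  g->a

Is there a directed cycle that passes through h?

Yes

h is on a cycle iff h can reach itself via ≥1 edge.
h → a → f → h — yes.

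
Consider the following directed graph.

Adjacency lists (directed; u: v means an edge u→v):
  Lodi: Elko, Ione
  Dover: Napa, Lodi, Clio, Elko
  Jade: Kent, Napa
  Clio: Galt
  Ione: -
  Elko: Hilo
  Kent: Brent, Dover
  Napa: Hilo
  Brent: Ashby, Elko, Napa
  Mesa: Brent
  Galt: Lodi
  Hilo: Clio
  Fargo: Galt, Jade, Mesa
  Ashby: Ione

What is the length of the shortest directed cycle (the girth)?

5

For each vertex v, BFS finds the shortest path from v back to v.
The shortest such closed walk is Galt → Lodi → Elko → Hilo → Clio → Galt, length 5.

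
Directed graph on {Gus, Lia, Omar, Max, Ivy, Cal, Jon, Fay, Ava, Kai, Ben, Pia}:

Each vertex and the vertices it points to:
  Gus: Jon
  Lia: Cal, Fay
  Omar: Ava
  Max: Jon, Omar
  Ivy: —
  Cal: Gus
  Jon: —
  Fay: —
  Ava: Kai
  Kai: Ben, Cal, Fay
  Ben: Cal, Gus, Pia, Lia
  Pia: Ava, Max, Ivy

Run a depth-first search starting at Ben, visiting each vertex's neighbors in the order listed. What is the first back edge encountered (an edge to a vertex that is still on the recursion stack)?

DFS from Ben (visiting each vertex's neighbors in the order listed); mark gray on enter, black on exit:
Ben gray
  Cal gray
    Gus gray
      Jon gray
      Jon black
    Gus black
  Cal black
  Ben→Gus: Gus black — skip
  Pia gray
    Ava gray
      Kai gray
        Kai→Ben: Ben is gray → back edge
First back edge: Kai → Ben.

Kai->Ben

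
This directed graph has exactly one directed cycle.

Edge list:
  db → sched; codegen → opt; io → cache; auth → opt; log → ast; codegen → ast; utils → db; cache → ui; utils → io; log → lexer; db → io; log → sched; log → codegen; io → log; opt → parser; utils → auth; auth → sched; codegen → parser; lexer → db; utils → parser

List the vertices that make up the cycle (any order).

DFS with gray/black marking from io:
io gray
  log gray
    codegen gray
      opt gray
        parser gray
        parser black
      opt black
      ast gray
      ast black
      codegen→parser: parser black — skip
    codegen black
    log→ast: ast black — skip
    sched gray
    sched black
    lexer gray
      db gray
        db→sched: sched black — skip
        db→io: io is gray → back edge
Back edge closes the cycle io → log → lexer → db → io; its vertices are {db, io, log, lexer}.

db, io, log, lexer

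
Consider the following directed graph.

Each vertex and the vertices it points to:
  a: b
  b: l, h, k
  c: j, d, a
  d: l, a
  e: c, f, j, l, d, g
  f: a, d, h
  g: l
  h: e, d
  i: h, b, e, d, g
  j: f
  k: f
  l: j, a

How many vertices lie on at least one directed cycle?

A vertex is on a directed cycle iff it belongs to a strongly connected component of size ≥ 2 (or has a self-loop).
The vertices on cycles are {a, b, c, d, e, f, g, h, j, k, l} — 11 in total.

11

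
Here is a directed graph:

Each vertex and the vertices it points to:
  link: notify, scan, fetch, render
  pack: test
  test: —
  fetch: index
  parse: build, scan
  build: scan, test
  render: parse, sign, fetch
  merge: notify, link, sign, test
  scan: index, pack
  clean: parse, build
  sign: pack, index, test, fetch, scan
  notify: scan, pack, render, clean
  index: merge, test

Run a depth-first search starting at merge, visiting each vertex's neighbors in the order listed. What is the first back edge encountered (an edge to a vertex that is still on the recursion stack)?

DFS from merge (visiting each vertex's neighbors in the order listed); mark gray on enter, black on exit:
merge gray
  notify gray
    scan gray
      index gray
        index→merge: merge is gray → back edge
First back edge: index → merge.

index->merge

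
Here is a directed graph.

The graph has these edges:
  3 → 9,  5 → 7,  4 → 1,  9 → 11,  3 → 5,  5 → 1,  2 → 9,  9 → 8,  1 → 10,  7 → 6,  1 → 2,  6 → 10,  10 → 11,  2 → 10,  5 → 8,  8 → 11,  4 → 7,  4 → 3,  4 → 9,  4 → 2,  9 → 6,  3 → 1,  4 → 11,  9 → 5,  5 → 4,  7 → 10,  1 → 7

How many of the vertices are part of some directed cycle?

A vertex is on a directed cycle iff it belongs to a strongly connected component of size ≥ 2 (or has a self-loop).
The vertices on cycles are {1, 2, 3, 4, 5, 9} — 6 in total.

6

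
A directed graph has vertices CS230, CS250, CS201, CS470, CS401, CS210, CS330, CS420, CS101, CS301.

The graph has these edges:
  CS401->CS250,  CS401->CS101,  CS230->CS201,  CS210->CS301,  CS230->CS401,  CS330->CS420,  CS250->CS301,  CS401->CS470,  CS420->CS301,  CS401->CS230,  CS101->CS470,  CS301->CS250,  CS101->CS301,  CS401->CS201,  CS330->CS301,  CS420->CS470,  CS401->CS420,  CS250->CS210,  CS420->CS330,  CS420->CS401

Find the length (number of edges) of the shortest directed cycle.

For each vertex v, BFS finds the shortest path from v back to v.
The shortest such closed walk is CS420 → CS330 → CS420, length 2.

2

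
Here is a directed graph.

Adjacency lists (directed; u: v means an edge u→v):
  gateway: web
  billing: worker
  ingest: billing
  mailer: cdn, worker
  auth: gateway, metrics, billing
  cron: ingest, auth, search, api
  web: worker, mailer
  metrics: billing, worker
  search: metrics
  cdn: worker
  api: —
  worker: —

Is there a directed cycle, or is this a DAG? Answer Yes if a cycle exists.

No

DFS with white/gray/black marking, starting from api:
api gray
api black
gateway gray
  web gray
    worker gray
    worker black
    mailer gray
      cdn gray
        cdn→worker: worker black — skip
      cdn black
      mailer→worker: worker black — skip
    mailer black
  web black
gateway black
billing gray
  billing→worker: worker black — skip
billing black
ingest gray
  ingest→billing: billing black — skip
ingest black
auth gray
  auth→gateway: gateway black — skip
  metrics gray
    metrics→billing: billing black — skip
    metrics→worker: worker black — skip
  metrics black
  auth→billing: billing black — skip
auth black
cron gray
  cron→ingest: ingest black — skip
  cron→auth: auth black — skip
  search gray
    search→metrics: metrics black — skip
  search black
  cron→api: api black — skip
cron black
Every edge goes to a white or black vertex — no back edge, so the graph is acyclic.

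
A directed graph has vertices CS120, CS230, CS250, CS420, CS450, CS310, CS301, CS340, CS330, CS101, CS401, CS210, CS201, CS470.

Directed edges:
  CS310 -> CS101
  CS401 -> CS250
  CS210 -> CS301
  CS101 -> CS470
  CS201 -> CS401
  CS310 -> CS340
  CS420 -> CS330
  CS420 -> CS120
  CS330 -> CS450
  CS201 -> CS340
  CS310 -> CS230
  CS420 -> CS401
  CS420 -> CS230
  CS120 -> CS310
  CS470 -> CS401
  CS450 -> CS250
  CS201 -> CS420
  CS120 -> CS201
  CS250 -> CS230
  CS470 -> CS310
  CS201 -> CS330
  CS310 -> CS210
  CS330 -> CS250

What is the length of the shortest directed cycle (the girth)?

For each vertex v, BFS finds the shortest path from v back to v.
The shortest such closed walk is CS420 → CS120 → CS201 → CS420, length 3.

3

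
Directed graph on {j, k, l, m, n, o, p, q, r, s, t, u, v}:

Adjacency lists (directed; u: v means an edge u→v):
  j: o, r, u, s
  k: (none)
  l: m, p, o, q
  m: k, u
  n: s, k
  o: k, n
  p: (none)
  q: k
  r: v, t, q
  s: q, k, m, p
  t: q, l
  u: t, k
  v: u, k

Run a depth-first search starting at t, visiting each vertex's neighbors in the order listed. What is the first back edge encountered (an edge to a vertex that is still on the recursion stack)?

DFS from t (visiting each vertex's neighbors in the order listed); mark gray on enter, black on exit:
t gray
  q gray
    k gray
    k black
  q black
  l gray
    m gray
      m→k: k black — skip
      u gray
        u→t: t is gray → back edge
First back edge: u → t.

u→t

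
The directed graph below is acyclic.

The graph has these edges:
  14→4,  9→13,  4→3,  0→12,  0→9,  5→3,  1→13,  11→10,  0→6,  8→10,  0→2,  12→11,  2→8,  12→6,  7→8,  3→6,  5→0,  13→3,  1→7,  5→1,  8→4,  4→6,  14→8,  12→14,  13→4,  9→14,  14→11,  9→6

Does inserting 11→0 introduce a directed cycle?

Adding 11→0 creates a cycle iff 0 can already reach 11.
Path from 0: 0 → 12 → 11.
So 0 → … → 11 → 0 is a cycle.

Yes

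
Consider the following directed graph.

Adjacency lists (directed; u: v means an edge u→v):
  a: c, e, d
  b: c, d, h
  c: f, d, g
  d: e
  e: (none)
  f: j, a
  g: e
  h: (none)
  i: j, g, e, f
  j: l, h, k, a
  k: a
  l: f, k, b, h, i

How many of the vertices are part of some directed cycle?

8

A vertex is on a directed cycle iff it belongs to a strongly connected component of size ≥ 2 (or has a self-loop).
The vertices on cycles are {a, b, c, f, i, j, k, l} — 8 in total.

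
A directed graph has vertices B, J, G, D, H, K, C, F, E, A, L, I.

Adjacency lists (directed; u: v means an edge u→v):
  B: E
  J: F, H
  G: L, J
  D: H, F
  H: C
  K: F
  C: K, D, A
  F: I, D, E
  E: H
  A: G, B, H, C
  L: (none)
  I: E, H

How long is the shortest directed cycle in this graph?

2

For each vertex v, BFS finds the shortest path from v back to v.
The shortest such closed walk is A → C → A, length 2.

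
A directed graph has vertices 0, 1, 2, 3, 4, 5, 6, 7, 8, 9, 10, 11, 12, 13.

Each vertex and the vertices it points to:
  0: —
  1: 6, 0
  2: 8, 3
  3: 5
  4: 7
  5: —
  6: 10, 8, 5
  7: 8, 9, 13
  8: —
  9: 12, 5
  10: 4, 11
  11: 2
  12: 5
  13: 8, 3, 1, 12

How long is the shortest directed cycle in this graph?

For each vertex v, BFS finds the shortest path from v back to v.
The shortest such closed walk is 6 → 10 → 4 → 7 → 13 → 1 → 6, length 6.

6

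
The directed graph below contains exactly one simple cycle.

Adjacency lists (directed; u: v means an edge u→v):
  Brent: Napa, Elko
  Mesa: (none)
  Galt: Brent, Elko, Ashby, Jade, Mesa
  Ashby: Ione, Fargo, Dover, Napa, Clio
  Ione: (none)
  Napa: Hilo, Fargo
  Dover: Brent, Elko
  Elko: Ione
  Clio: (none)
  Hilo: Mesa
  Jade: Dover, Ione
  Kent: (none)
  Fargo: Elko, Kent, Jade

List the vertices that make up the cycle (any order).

Jade, Napa, Brent, Dover, Fargo

DFS with gray/black marking from Brent:
Brent gray
  Napa gray
    Hilo gray
      Mesa gray
      Mesa black
    Hilo black
    Fargo gray
      Elko gray
        Ione gray
        Ione black
      Elko black
      Kent gray
      Kent black
      Jade gray
        Dover gray
          Dover→Brent: Brent is gray → back edge
Back edge closes the cycle Brent → Napa → Fargo → Jade → Dover → Brent; its vertices are {Jade, Napa, Brent, Dover, Fargo}.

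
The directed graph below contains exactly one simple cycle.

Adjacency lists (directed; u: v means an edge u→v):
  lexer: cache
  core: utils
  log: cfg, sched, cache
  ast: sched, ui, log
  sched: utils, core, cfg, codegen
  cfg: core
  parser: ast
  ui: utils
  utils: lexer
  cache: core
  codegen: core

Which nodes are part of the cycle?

core, cache, lexer, utils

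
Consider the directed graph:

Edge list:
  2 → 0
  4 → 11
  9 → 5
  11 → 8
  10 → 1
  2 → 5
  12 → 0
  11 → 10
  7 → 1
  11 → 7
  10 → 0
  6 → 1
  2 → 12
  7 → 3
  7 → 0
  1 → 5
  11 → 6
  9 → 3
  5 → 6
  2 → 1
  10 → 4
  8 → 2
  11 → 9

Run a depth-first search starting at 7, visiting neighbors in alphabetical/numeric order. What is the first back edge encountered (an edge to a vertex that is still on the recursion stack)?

6→1

DFS from 7 (visiting neighbors in alphabetical/numeric order); mark gray on enter, black on exit:
7 gray
  0 gray
  0 black
  1 gray
    5 gray
      6 gray
        6→1: 1 is gray → back edge
First back edge: 6 → 1.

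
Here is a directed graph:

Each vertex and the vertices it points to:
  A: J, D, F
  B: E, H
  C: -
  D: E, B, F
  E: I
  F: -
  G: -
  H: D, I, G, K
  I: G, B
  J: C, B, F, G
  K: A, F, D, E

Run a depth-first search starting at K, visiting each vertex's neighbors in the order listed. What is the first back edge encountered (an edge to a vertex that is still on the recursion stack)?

DFS from K (visiting each vertex's neighbors in the order listed); mark gray on enter, black on exit:
K gray
  A gray
    J gray
      C gray
      C black
      B gray
        E gray
          I gray
            G gray
            G black
            I→B: B is gray → back edge
First back edge: I → B.

I→B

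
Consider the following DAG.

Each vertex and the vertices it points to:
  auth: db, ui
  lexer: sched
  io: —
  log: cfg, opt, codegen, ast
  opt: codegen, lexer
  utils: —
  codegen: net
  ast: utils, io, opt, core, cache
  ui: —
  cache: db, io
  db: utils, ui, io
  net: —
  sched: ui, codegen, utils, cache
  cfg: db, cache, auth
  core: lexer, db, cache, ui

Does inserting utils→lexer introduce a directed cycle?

Yes

Adding utils→lexer creates a cycle iff lexer can already reach utils.
Path from lexer: lexer → sched → utils.
So lexer → … → utils → lexer is a cycle.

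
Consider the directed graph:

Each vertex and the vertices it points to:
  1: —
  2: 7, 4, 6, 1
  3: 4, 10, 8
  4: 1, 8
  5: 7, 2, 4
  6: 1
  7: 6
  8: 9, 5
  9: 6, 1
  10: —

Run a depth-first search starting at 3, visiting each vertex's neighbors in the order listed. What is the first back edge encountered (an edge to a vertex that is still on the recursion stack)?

DFS from 3 (visiting each vertex's neighbors in the order listed); mark gray on enter, black on exit:
3 gray
  4 gray
    1 gray
    1 black
    8 gray
      9 gray
        6 gray
          6→1: 1 black — skip
        6 black
        9→1: 1 black — skip
      9 black
      5 gray
        7 gray
          7→6: 6 black — skip
        7 black
        2 gray
          2→7: 7 black — skip
          2→4: 4 is gray → back edge
First back edge: 2 → 4.

2→4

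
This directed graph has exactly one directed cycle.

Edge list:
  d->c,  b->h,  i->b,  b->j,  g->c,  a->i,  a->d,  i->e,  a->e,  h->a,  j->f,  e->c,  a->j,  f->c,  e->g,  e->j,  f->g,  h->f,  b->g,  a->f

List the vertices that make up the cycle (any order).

DFS with gray/black marking from h:
h gray
  a gray
    i gray
      b gray
        g gray
          c gray
          c black
        g black
        j gray
          f gray
            f→g: g black — skip
            f→c: c black — skip
          f black
        j black
        b→h: h is gray → back edge
Back edge closes the cycle h → a → i → b → h; its vertices are {a, b, h, i}.

a, b, h, i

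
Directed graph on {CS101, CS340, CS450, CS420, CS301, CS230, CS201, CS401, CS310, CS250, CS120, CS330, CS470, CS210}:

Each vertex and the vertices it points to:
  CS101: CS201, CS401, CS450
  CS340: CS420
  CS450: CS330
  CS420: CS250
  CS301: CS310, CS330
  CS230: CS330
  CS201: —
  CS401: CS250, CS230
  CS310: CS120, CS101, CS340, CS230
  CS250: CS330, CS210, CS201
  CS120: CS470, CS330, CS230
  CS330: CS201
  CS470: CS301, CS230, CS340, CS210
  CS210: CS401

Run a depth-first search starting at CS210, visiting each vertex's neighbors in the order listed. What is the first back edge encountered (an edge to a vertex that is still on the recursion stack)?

DFS from CS210 (visiting each vertex's neighbors in the order listed); mark gray on enter, black on exit:
CS210 gray
  CS401 gray
    CS250 gray
      CS330 gray
        CS201 gray
        CS201 black
      CS330 black
      CS250→CS210: CS210 is gray → back edge
First back edge: CS250 → CS210.

CS250→CS210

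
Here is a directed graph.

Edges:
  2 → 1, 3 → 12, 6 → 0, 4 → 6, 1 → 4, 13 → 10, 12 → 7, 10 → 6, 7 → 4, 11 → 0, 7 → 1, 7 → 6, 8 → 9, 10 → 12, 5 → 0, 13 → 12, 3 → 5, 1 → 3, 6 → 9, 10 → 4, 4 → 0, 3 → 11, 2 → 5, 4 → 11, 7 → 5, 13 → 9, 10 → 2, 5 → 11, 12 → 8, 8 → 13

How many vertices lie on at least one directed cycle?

8

A vertex is on a directed cycle iff it belongs to a strongly connected component of size ≥ 2 (or has a self-loop).
The vertices on cycles are {1, 2, 3, 7, 8, 10, 12, 13} — 8 in total.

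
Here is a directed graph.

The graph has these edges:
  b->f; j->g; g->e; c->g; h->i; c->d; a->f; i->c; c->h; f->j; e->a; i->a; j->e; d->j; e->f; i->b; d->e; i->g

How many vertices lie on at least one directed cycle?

A vertex is on a directed cycle iff it belongs to a strongly connected component of size ≥ 2 (or has a self-loop).
The vertices on cycles are {a, c, e, f, g, h, i, j} — 8 in total.

8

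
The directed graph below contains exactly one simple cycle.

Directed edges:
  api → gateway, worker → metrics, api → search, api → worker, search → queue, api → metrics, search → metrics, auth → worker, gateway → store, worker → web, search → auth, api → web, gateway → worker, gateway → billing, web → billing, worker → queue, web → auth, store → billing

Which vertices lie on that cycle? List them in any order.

web, auth, worker

DFS with gray/black marking from web:
web gray
  billing gray
  billing black
  auth gray
    worker gray
      queue gray
      queue black
      worker→web: web is gray → back edge
Back edge closes the cycle web → auth → worker → web; its vertices are {web, auth, worker}.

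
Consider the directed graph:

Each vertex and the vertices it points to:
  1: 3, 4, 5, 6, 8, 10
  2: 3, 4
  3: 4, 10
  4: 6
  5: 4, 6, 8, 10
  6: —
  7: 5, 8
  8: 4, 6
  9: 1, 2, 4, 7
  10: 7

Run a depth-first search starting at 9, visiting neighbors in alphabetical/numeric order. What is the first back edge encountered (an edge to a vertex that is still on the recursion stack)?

5→10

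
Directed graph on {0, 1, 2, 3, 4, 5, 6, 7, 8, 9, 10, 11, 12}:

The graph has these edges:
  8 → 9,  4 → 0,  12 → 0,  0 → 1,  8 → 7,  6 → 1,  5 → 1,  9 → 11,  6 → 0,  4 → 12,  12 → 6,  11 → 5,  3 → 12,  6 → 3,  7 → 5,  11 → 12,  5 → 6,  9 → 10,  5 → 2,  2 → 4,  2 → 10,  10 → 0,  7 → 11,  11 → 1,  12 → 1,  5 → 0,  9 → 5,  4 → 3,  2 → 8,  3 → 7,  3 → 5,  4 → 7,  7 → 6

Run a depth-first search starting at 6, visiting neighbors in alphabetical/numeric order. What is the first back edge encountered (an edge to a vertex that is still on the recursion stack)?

4→3

DFS from 6 (visiting neighbors in alphabetical/numeric order); mark gray on enter, black on exit:
6 gray
  0 gray
    1 gray
    1 black
  0 black
  6→1: 1 black — skip
  3 gray
    5 gray
      5→0: 0 black — skip
      5→1: 1 black — skip
      2 gray
        4 gray
          4→0: 0 black — skip
          4→3: 3 is gray → back edge
First back edge: 4 → 3.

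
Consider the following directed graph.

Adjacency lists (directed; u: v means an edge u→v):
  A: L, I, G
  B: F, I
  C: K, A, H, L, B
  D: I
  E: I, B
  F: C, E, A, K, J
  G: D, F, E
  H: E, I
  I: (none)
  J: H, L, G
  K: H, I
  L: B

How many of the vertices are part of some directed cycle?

10

A vertex is on a directed cycle iff it belongs to a strongly connected component of size ≥ 2 (or has a self-loop).
The vertices on cycles are {A, B, C, E, F, G, H, J, K, L} — 10 in total.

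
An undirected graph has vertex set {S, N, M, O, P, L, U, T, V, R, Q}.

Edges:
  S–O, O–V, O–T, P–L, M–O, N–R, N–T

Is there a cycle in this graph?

DFS, tracking each vertex's parent; an edge to a visited non-parent vertex closes a cycle.
Start from P:
visit P (parent –)
  visit L (parent P)
    L–P: parent, skip
visit S (parent –)
  visit O (parent S)
    visit M (parent O)
      M–O: parent, skip
    visit T (parent O)
      T–O: parent, skip
      visit N (parent T)
        visit R (parent N)
          R–N: parent, skip
        N–T: parent, skip
    visit V (parent O)
      V–O: parent, skip
    O–S: parent, skip
visit U (parent –)
visit Q (parent –)
No non-parent visited neighbor found — the graph is a forest.

No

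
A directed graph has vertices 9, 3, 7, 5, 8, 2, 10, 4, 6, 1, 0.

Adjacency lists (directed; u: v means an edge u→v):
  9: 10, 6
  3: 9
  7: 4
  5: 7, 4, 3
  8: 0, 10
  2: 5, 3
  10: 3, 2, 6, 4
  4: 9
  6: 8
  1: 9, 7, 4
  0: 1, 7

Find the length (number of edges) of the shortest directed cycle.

3

For each vertex v, BFS finds the shortest path from v back to v.
The shortest such closed walk is 8 → 10 → 6 → 8, length 3.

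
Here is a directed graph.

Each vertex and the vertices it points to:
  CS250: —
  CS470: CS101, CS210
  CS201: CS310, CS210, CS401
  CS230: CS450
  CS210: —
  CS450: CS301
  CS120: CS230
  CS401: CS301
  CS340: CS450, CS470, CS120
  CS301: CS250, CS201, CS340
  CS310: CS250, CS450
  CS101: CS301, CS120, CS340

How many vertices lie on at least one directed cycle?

10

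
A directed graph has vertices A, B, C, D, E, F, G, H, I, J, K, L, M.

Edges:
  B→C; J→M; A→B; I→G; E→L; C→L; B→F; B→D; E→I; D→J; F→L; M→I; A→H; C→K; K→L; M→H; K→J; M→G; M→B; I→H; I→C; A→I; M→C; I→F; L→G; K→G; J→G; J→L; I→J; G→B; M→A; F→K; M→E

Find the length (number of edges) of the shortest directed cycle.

3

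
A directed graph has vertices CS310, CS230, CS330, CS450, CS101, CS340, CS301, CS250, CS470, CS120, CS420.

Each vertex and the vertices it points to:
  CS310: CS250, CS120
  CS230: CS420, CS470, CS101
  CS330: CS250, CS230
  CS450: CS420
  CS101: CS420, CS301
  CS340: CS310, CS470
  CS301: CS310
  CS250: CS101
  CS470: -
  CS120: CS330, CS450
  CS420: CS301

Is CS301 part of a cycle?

Yes

CS301 is on a cycle iff CS301 can reach itself via ≥1 edge.
CS301 → CS310 → CS250 → CS101 → CS301 — yes.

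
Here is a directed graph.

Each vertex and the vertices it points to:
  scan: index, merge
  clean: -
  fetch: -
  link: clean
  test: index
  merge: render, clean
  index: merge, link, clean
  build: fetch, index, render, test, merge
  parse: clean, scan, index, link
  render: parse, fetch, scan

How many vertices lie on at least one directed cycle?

A vertex is on a directed cycle iff it belongs to a strongly connected component of size ≥ 2 (or has a self-loop).
The vertices on cycles are {scan, index, merge, parse, render} — 5 in total.

5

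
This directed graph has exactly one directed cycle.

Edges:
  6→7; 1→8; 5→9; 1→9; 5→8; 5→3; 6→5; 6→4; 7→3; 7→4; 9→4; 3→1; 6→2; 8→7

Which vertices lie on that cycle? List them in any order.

DFS with gray/black marking from 8:
8 gray
  7 gray
    4 gray
    4 black
    3 gray
      1 gray
        1→8: 8 is gray → back edge
Back edge closes the cycle 8 → 7 → 3 → 1 → 8; its vertices are {1, 3, 7, 8}.

1, 3, 7, 8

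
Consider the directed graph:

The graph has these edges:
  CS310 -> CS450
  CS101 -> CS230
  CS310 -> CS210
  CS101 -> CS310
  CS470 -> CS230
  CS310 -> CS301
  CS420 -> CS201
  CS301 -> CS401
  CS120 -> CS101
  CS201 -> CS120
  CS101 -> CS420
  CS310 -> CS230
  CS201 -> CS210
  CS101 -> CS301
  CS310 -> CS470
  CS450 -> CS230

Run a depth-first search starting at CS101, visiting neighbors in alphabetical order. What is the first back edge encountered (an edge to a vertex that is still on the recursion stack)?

CS120->CS101

DFS from CS101 (visiting neighbors in alphabetical order); mark gray on enter, black on exit:
CS101 gray
  CS230 gray
  CS230 black
  CS301 gray
    CS401 gray
    CS401 black
  CS301 black
  CS310 gray
    CS210 gray
    CS210 black
    CS310→CS230: CS230 black — skip
    CS310→CS301: CS301 black — skip
    CS450 gray
      CS450→CS230: CS230 black — skip
    CS450 black
    CS470 gray
      CS470→CS230: CS230 black — skip
    CS470 black
  CS310 black
  CS420 gray
    CS201 gray
      CS120 gray
        CS120→CS101: CS101 is gray → back edge
First back edge: CS120 → CS101.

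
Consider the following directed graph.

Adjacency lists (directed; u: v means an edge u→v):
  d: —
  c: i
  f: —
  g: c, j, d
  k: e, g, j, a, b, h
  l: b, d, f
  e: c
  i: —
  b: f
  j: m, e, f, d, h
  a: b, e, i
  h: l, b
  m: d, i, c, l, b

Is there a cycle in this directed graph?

No

DFS with white/gray/black marking, starting from h:
h gray
  l gray
    b gray
      f gray
      f black
    b black
    d gray
    d black
    l→f: f black — skip
  l black
  h→b: b black — skip
h black
c gray
  i gray
  i black
c black
g gray
  g→c: c black — skip
  j gray
    m gray
      m→d: d black — skip
      m→i: i black — skip
      m→c: c black — skip
      m→l: l black — skip
      m→b: b black — skip
    m black
    e gray
      e→c: c black — skip
    e black
    j→f: f black — skip
    j→d: d black — skip
    j→h: h black — skip
  j black
  g→d: d black — skip
g black
k gray
  k→e: e black — skip
  k→g: g black — skip
  k→j: j black — skip
  a gray
    a→b: b black — skip
    a→e: e black — skip
    a→i: i black — skip
  a black
  k→b: b black — skip
  k→h: h black — skip
k black
Every edge goes to a white or black vertex — no back edge, so the graph is acyclic.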